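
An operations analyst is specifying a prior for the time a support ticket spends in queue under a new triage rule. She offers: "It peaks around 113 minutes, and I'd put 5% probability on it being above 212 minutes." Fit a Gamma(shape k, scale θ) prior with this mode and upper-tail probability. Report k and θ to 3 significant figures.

k ≈ 8.03, θ ≈ 16.1

Gamma(k,θ) with k>1 has mode (k−1)θ, so θ = 113/(k−1).
Need P(X < 212) = 0.95 with θ tied to k this way. Start at k = 2, θ = 113: P(X<212) ≈ 0.559.
Too low — raise k to concentrate. Iterating converges to k ≈ 8.03.
Then θ = 113/(8.03−1) ≈ 16.1.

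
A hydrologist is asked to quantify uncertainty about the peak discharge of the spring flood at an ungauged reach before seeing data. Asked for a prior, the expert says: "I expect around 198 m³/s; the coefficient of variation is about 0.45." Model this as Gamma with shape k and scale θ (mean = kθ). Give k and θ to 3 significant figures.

For Gamma(k, scale θ): mean = kθ, variance = kθ², so CV = 1/√k.
CV = 0.45, hence k = 1/CV² = 4.94.
Then θ = mean/k = 198/4.94 = 40.1.

k ≈ 4.94, θ ≈ 40.1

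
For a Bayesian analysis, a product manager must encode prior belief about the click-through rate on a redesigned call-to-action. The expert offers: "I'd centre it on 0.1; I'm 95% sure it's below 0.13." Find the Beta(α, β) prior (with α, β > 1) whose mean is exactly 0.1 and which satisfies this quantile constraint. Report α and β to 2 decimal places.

α ≈ 29.78, β ≈ 268.03

With mean 0.1 fixed, write α = 0.1s, β = 0.9s where s = α+β.
Need P(θ < 0.13) = 0.95 under Beta(0.1s, 0.9s). Normal approximation: (q−m)/√(m(1−m)/s) ≈ z_{0.95} = 1.64, so s ≈ 0.1·0.9·(1.64)²/(0.13−0.1)² = 270.6.
At s = 270.6: P(θ<0.13) ≈ 0.942. Adjusting to match 0.95 gives s ≈ 297.81.
So α = 0.1·297.81 ≈ 29.78, β = 0.9·297.81 ≈ 268.03.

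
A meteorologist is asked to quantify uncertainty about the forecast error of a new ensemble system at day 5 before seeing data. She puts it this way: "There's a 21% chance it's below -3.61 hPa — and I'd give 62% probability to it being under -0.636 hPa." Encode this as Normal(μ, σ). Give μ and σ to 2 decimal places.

μ = -1.45, σ = 2.67

The p-quantile of Normal(μ,σ) is μ + z_p·σ, with z_{0.21} = -0.8064 and z_{0.62} = 0.3055.
Eliminate σ: μ = (z₂·x₁ − z₁·x₂)/(z₂ − z₁) = (0.3055·-3.61 − (-0.8064)·-0.636)/1.112 = -1.45.
Then σ = (x₂ − x₁)/(z₂ − z₁) = (-0.636 − -3.61)/1.112 = 2.67.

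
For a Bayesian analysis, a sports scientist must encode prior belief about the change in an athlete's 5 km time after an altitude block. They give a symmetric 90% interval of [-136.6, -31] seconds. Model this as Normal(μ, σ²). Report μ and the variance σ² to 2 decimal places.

μ = -83.80, σ² = 1030.42

A symmetric 90% interval runs μ ± z·σ with z = 1.645.
Half-width = 52.8, so σ = 52.8/1.645 = 32.100 and σ² = 1030.42.
μ is the interval midpoint, -83.80.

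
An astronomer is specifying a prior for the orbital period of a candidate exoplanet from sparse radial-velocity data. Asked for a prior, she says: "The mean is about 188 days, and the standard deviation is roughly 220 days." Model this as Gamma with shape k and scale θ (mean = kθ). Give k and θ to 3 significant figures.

k ≈ 0.73, θ ≈ 257

For Gamma(k, scale θ): mean = kθ, variance = kθ², so CV = 1/√k.
CV = SD/mean = 220/188 = 1.17, hence k = 1/CV² = 0.73.
Then θ = mean/k = 188/0.73 = 257.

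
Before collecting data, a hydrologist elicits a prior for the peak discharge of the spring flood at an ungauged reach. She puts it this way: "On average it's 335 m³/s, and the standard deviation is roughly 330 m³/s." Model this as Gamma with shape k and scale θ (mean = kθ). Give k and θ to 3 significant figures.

For Gamma(k, scale θ): mean = kθ, variance = kθ², so CV = 1/√k.
CV = SD/mean = 330/335 = 0.9851, hence k = 1/CV² = 1.03.
Then θ = mean/k = 335/1.03 = 325.

k ≈ 1.03, θ ≈ 325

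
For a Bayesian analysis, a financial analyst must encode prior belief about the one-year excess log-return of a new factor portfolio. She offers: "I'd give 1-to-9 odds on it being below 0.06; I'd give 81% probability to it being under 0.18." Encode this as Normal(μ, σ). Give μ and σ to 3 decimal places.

μ = 0.131, σ = 0.056

The p-quantile of Normal(μ,σ) is μ + z_p·σ, with z_{0.1} = -1.282 and z_{0.81} = 0.8779.
Eliminate σ: μ = (z₂·x₁ − z₁·x₂)/(z₂ − z₁) = (0.8779·0.06 − (-1.282)·0.18)/2.159 = 0.131.
Then σ = (x₂ − x₁)/(z₂ − z₁) = (0.18 − 0.06)/2.159 = 0.056.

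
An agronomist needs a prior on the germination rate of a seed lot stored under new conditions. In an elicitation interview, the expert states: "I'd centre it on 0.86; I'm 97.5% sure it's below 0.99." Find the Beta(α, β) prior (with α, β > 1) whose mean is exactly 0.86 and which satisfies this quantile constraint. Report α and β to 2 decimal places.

α ≈ 8.67, β ≈ 1.41

With mean 0.86 fixed, write α = 0.86s, β = 0.14s where s = α+β.
Need P(θ < 0.99) = 0.975 under Beta(0.86s, 0.14s). Normal approximation: (q−m)/√(m(1−m)/s) ≈ z_{0.975} = 1.96, so s ≈ 0.86·0.14·(1.96)²/(0.99−0.86)² = 27.4.
At s = 27.4: P(θ<0.99) ≈ 1.000. Adjusting to match 0.975 gives s ≈ 10.08.
So α = 0.86·10.08 ≈ 8.67, β = 0.14·10.08 ≈ 1.41.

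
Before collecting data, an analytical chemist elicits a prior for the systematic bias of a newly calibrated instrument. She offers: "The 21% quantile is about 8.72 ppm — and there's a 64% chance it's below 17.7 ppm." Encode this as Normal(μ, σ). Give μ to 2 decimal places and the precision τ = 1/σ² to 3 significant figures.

μ = 14.94, τ = 0.0168

The p-quantile of Normal(μ,σ) is μ + z_p·σ, with z_{0.21} = -0.8064 and z_{0.64} = 0.3585.
Eliminate σ: μ = (z₂·x₁ − z₁·x₂)/(z₂ − z₁) = (0.3585·8.72 − (-0.8064)·17.7)/1.165 = 14.94.
Then σ = (x₂ − x₁)/(z₂ − z₁) = (17.7 − 8.72)/1.165 = 7.71.
Precision τ = 1/σ² = 1/7.709² = 0.0168.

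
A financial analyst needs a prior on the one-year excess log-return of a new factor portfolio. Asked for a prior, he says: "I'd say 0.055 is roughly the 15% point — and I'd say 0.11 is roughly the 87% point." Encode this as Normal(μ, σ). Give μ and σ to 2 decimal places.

The p-quantile of Normal(μ,σ) is μ + z_p·σ, with z_{0.15} = -1.036 and z_{0.87} = 1.126.
Eliminate σ: μ = (z₂·x₁ − z₁·x₂)/(z₂ − z₁) = (1.126·0.055 − (-1.036)·0.11)/2.163 = 0.08.
Then σ = (x₂ − x₁)/(z₂ − z₁) = (0.11 − 0.055)/2.163 = 0.03.

μ = 0.08, σ = 0.03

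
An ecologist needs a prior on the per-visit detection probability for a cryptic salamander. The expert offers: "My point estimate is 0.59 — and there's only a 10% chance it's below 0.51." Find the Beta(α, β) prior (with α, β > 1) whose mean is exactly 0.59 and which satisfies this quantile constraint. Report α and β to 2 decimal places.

With mean 0.59 fixed, write α = 0.59s, β = 0.41s where s = α+β.
Need P(θ < 0.51) = 0.1 under Beta(0.59s, 0.41s). Normal approximation: (q−m)/√(m(1−m)/s) ≈ z_{0.1} = -1.28, so s ≈ 0.59·0.41·(-1.28)²/(0.51−0.59)² = 62.1.
At s = 62.1: P(θ<0.51) ≈ 0.101. Adjusting to match 0.1 gives s ≈ 62.70.
So α = 0.59·62.70 ≈ 36.99, β = 0.41·62.70 ≈ 25.71.

α ≈ 36.99, β ≈ 25.71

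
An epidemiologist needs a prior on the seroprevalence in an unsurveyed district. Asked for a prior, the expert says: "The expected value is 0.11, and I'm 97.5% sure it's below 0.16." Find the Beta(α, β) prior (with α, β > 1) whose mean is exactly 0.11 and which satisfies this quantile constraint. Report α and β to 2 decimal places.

α ≈ 19.42, β ≈ 157.15

With mean 0.11 fixed, write α = 0.11s, β = 0.89s where s = α+β.
Need P(θ < 0.16) = 0.975 under Beta(0.11s, 0.89s). Normal approximation: (q−m)/√(m(1−m)/s) ≈ z_{0.975} = 1.96, so s ≈ 0.11·0.89·(1.96)²/(0.16−0.11)² = 150.4.
At s = 150.4: P(θ<0.16) ≈ 0.965. Adjusting to match 0.975 gives s ≈ 176.57.
So α = 0.11·176.57 ≈ 19.42, β = 0.89·176.57 ≈ 157.15.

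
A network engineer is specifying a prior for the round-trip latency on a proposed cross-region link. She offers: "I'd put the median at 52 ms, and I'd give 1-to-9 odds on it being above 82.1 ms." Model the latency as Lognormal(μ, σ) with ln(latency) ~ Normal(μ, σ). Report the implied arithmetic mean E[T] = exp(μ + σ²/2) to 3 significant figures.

E[T] ≈ 55.4 ms

If T ~ Lognormal(μ,σ) then ln T ~ Normal(μ,σ), so the p-quantile of ln T is μ + z_p·σ.
ln(52) = 3.951 and ln(82.1) = 4.408; z_{0.5} = 0, z_{0.9} = 1.282.
σ = (4.408 − 3.951)/(1.282 − (0)) = 0.356.
μ = 3.951 − (0)·0.356 = 3.951.
E[T] = exp(μ + σ²/2) = exp(3.951 + 0.0635) = 55.4 ms.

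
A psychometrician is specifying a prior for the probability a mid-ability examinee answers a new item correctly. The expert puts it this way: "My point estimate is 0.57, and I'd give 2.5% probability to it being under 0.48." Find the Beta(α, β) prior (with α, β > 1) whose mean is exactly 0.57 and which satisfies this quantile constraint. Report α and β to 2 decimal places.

α ≈ 67.12, β ≈ 50.64

With mean 0.57 fixed, write α = 0.57s, β = 0.43s where s = α+β.
Need P(θ < 0.48) = 0.025 under Beta(0.57s, 0.43s). Normal approximation: (q−m)/√(m(1−m)/s) ≈ z_{0.025} = -1.96, so s ≈ 0.57·0.43·(-1.96)²/(0.48−0.57)² = 116.2.
At s = 116.2: P(θ<0.48) ≈ 0.026. Adjusting to match 0.025 gives s ≈ 117.76.
So α = 0.57·117.76 ≈ 67.12, β = 0.43·117.76 ≈ 50.64.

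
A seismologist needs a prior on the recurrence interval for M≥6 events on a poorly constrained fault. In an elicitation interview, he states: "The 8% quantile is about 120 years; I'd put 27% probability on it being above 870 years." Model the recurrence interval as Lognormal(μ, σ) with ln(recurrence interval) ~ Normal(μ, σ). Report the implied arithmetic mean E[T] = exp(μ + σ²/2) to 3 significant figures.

E[T] ≈ 772 years

If T ~ Lognormal(μ,σ) then ln T ~ Normal(μ,σ), so the p-quantile of ln T is μ + z_p·σ.
ln(120) = 4.787 and ln(870) = 6.768; z_{0.08} = -1.405, z_{0.73} = 0.6128.
σ = (6.768 − 4.787)/(0.6128 − (-1.405)) = 0.982.
μ = 4.787 − (-1.405)·0.982 = 6.167.
E[T] = exp(μ + σ²/2) = exp(6.167 + 0.4819) = 772 years.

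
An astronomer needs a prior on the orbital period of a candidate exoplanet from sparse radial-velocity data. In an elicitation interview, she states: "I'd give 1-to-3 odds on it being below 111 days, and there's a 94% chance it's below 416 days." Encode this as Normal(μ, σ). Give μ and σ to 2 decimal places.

μ = 203.28, σ = 136.82

The p-quantile of Normal(μ,σ) is μ + z_p·σ, with z_{0.25} = -0.6745 and z_{0.94} = 1.555.
Eliminate σ: μ = (z₂·x₁ − z₁·x₂)/(z₂ − z₁) = (1.555·111 − (-0.6745)·416)/2.229 = 203.28.
Then σ = (x₂ − x₁)/(z₂ − z₁) = (416 − 111)/2.229 = 136.82.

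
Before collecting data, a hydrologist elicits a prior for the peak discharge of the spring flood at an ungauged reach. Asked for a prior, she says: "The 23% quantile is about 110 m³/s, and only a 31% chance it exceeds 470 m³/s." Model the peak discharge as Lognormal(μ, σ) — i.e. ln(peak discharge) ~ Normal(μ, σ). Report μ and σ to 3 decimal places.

μ ≈ 5.570, σ ≈ 1.176

If T ~ Lognormal(μ,σ) then ln T ~ Normal(μ,σ), so the p-quantile of ln T is μ + z_p·σ.
ln(110) = 4.7 and ln(470) = 6.153; z_{0.23} = -0.7388, z_{0.69} = 0.4959.
σ = (6.153 − 4.7)/(0.4959 − (-0.7388)) = 1.176.
μ = 4.7 − (-0.7388)·1.176 = 5.570.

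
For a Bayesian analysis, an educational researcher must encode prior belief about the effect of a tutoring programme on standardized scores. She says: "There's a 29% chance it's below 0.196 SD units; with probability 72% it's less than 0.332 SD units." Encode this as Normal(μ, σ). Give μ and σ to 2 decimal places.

μ = 0.26, σ = 0.12

For Normal(μ,σ), the p-quantile is μ + z_p·σ. Here z_{0.29} = -0.5534, z_{0.72} = 0.5828.
So 0.196 = μ − 0.5534σ and 0.332 = μ + 0.5828σ.
Subtracting: σ = (0.332 − 0.196)/(0.5828 − (-0.5534)) = 0.12.
Then μ = 0.196 − (-0.5534)·0.12 = 0.26.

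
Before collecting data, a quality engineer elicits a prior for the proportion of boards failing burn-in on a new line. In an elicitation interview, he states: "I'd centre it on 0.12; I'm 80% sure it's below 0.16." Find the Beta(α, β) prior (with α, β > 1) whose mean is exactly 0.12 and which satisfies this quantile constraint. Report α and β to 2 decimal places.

α ≈ 4.93, β ≈ 36.18

With mean 0.12 fixed, write α = 0.12s, β = 0.88s where s = α+β.
Need P(θ < 0.16) = 0.8 under Beta(0.12s, 0.88s). Normal approximation: (q−m)/√(m(1−m)/s) ≈ z_{0.8} = 0.842, so s ≈ 0.12·0.88·(0.842)²/(0.16−0.12)² = 46.7.
At s = 46.7: P(θ<0.16) ≈ 0.811. Adjusting to match 0.8 gives s ≈ 41.12.
So α = 0.12·41.12 ≈ 4.93, β = 0.88·41.12 ≈ 36.18.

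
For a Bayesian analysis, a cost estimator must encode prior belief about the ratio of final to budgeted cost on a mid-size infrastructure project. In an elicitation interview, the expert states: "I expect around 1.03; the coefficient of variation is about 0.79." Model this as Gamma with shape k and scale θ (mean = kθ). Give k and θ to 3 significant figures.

k ≈ 1.6, θ ≈ 0.643

For Gamma(k, scale θ): mean = kθ, variance = kθ², so CV = 1/√k.
CV = 0.79, hence k = 1/CV² = 1.6.
Then θ = mean/k = 1.03/1.6 = 0.643.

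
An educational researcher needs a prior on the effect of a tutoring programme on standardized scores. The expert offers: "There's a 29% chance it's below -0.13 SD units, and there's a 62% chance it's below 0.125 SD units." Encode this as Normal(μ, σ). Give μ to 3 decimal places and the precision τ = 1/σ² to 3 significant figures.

For Normal(μ,σ), the p-quantile is μ + z_p·σ. Here z_{0.29} = -0.5534, z_{0.62} = 0.3055.
So -0.13 = μ − 0.5534σ and 0.125 = μ + 0.3055σ.
Subtracting: σ = (0.125 − -0.13)/(0.3055 − (-0.5534)) = 0.297.
Then μ = -0.13 − (-0.5534)·0.297 = 0.034.
Precision τ = 1/σ² = 1/0.2969² = 11.3.

μ = 0.034, τ = 11.3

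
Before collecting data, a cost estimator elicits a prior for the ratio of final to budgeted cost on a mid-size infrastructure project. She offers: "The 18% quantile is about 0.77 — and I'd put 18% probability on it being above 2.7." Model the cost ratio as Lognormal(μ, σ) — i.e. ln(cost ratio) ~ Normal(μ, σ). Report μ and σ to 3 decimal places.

μ ≈ 0.366, σ ≈ 0.685

If T ~ Lognormal(μ,σ) then ln T ~ Normal(μ,σ), so the p-quantile of ln T is μ + z_p·σ.
ln(0.77) = -0.2614 and ln(2.7) = 0.9933; z_{0.18} = -0.9154, z_{0.82} = 0.9154.
σ = (0.9933 − -0.2614)/(0.9154 − (-0.9154)) = 0.685.
μ = -0.2614 − (-0.9154)·0.685 = 0.366.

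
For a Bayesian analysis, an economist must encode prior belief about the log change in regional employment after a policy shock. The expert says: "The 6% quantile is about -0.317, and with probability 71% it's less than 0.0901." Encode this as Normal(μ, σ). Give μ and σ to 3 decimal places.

The p-quantile of Normal(μ,σ) is μ + z_p·σ, with z_{0.06} = -1.555 and z_{0.71} = 0.5534.
Eliminate σ: μ = (z₂·x₁ − z₁·x₂)/(z₂ − z₁) = (0.5534·-0.317 − (-1.555)·0.0901)/2.108 = -0.017.
Then σ = (x₂ − x₁)/(z₂ − z₁) = (0.0901 − -0.317)/2.108 = 0.193.

μ = -0.017, σ = 0.193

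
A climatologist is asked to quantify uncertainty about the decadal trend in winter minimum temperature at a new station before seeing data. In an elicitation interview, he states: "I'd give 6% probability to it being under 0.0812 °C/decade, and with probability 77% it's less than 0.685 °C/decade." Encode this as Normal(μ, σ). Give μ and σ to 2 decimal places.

For Normal(μ,σ), the p-quantile is μ + z_p·σ. Here z_{0.06} = -1.555, z_{0.77} = 0.7388.
So 0.0812 = μ − 1.555σ and 0.685 = μ + 0.7388σ.
Subtracting: σ = (0.685 − 0.0812)/(0.7388 − (-1.555)) = 0.26.
Then μ = 0.0812 − (-1.555)·0.26 = 0.49.

μ = 0.49, σ = 0.26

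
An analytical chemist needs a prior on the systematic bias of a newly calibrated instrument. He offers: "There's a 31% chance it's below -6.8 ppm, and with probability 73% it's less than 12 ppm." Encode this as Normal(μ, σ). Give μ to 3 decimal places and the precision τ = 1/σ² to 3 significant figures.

The p-quantile of Normal(μ,σ) is μ + z_p·σ, with z_{0.31} = -0.4959 and z_{0.73} = 0.6128.
Eliminate σ: μ = (z₂·x₁ − z₁·x₂)/(z₂ − z₁) = (0.6128·-6.8 − (-0.4959)·12)/1.109 = 1.608.
Then σ = (x₂ − x₁)/(z₂ − z₁) = (12 − -6.8)/1.109 = 16.957.
Precision τ = 1/σ² = 1/16.96² = 0.00348.

μ = 1.608, τ = 0.00348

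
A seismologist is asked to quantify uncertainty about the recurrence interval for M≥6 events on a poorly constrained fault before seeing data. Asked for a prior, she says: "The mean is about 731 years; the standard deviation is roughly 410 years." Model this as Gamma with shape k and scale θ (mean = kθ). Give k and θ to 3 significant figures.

For Gamma(k, scale θ): mean = kθ, variance = kθ², so CV = 1/√k.
CV = SD/mean = 410/731 = 0.5609, hence k = 1/CV² = 3.18.
Then θ = mean/k = 731/3.18 = 230.

k ≈ 3.18, θ ≈ 230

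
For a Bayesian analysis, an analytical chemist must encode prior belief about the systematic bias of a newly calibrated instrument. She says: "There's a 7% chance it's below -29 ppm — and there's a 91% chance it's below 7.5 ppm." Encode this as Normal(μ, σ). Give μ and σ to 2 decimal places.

μ = -9.88, σ = 12.96

For Normal(μ,σ), the p-quantile is μ + z_p·σ. Here z_{0.07} = -1.476, z_{0.91} = 1.341.
So -29 = μ − 1.476σ and 7.5 = μ + 1.341σ.
Subtracting: σ = (7.5 − -29)/(1.341 − (-1.476)) = 12.96.
Then μ = -29 − (-1.476)·12.96 = -9.88.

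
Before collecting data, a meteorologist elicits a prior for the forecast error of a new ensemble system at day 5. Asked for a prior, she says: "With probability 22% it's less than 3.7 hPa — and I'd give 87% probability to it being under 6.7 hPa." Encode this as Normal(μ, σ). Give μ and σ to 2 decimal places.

μ = 4.92, σ = 1.58

For Normal(μ,σ), the p-quantile is μ + z_p·σ. Here z_{0.22} = -0.7722, z_{0.87} = 1.126.
So 3.7 = μ − 0.7722σ and 6.7 = μ + 1.126σ.
Subtracting: σ = (6.7 − 3.7)/(1.126 − (-0.7722)) = 1.58.
Then μ = 3.7 − (-0.7722)·1.58 = 4.92.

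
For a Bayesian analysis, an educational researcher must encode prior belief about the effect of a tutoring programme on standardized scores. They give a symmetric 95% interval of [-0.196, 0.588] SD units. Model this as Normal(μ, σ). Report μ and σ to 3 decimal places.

μ = 0.196, σ = 0.200

A symmetric 95% interval runs μ ± z·σ with z = 1.96.
Half-width = 0.392, so σ = 0.392/1.96 = 0.200.
μ is the interval midpoint, 0.196.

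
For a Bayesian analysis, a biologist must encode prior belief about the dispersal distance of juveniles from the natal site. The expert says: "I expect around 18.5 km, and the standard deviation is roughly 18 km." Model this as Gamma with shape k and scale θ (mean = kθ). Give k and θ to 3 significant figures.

For Gamma(k, scale θ): mean = kθ, variance = kθ², so CV = 1/√k.
CV = SD/mean = 18/18.5 = 0.973, hence k = 1/CV² = 1.06.
Then θ = mean/k = 18.5/1.06 = 17.5.

k ≈ 1.06, θ ≈ 17.5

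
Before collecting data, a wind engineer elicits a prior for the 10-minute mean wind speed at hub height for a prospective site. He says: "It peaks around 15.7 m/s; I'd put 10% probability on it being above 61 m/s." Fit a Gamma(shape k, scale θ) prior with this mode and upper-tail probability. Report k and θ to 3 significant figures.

k ≈ 2, θ ≈ 15.7

Gamma(k,θ) with k>1 has mode (k−1)θ, so θ = 15.7/(k−1).
Need P(X < 61) = 0.9 with θ tied to k this way. Start at k = 2, θ = 15.7: P(X<61) ≈ 0.900.
Too low — raise k to concentrate. Iterating converges to k ≈ 2.
Then θ = 15.7/(2−1) ≈ 15.7.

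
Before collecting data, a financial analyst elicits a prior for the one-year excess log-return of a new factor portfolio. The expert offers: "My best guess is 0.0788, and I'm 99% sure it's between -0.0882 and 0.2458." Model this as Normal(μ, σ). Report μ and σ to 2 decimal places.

μ = 0.08, σ = 0.06

A symmetric 99% interval runs μ ± z·σ with z = 2.576.
Half-width = 0.167, so σ = 0.167/2.576 = 0.06.
μ is the stated best guess, 0.08.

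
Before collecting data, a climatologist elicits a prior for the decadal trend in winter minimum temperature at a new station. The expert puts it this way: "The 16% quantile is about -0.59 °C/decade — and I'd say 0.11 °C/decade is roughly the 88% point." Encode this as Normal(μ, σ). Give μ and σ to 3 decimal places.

For Normal(μ,σ), the p-quantile is μ + z_p·σ. Here z_{0.16} = -0.9945, z_{0.88} = 1.175.
So -0.59 = μ − 0.9945σ and 0.11 = μ + 1.175σ.
Subtracting: σ = (0.11 − -0.59)/(1.175 − (-0.9945)) = 0.323.
Then μ = -0.59 − (-0.9945)·0.323 = -0.269.

μ = -0.269, σ = 0.323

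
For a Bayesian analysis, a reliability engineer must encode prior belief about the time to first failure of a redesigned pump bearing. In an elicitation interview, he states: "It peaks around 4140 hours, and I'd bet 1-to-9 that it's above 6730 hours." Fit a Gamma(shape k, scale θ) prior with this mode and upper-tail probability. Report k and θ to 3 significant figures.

Gamma(k,θ) with k>1 has mode (k−1)θ, so θ = 4140/(k−1).
Need P(X < 6730) = 0.9 with θ tied to k this way. Start at k = 2, θ = 4140: P(X<6730) ≈ 0.483.
Too low — raise k to concentrate. Iterating converges to k ≈ 8.98.
Then θ = 4140/(8.98−1) ≈ 519.

k ≈ 8.98, θ ≈ 519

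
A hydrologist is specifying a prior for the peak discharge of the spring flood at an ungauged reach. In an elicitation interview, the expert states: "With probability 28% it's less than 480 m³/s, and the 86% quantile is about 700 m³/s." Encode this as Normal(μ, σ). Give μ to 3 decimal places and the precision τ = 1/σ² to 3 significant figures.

μ = 557.097, τ = 5.72e-05

For Normal(μ,σ), the p-quantile is μ + z_p·σ. Here z_{0.28} = -0.5828, z_{0.86} = 1.08.
So 480 = μ − 0.5828σ and 700 = μ + 1.08σ.
Subtracting: σ = (700 − 480)/(1.08 − (-0.5828)) = 132.278.
Then μ = 480 − (-0.5828)·132.278 = 557.097.
Precision τ = 1/σ² = 1/132.3² = 5.72e-05.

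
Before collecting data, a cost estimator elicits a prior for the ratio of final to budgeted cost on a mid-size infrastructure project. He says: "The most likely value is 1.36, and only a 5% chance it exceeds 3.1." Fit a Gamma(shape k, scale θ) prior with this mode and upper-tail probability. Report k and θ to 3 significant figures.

Gamma(k,θ) with k>1 has mode (k−1)θ, so θ = 1.36/(k−1).
Need P(X < 3.1) = 0.95 with θ tied to k this way. Start at k = 2, θ = 1.36: P(X<3.1) ≈ 0.664.
Too low — raise k to concentrate. Iterating converges to k ≈ 5.04.
Then θ = 1.36/(5.04−1) ≈ 0.337.

k ≈ 5.04, θ ≈ 0.337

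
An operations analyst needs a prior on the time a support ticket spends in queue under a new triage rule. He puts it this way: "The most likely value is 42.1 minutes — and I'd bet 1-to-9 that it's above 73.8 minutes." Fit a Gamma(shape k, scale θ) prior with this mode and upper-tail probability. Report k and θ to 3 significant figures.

Gamma(k,θ) with k>1 has mode (k−1)θ, so θ = 42.1/(k−1).
Need P(X < 73.8) = 0.9 with θ tied to k this way. Start at k = 2, θ = 42.1: P(X<73.8) ≈ 0.523.
Too low — raise k to concentrate. Iterating converges to k ≈ 7.03.
Then θ = 42.1/(7.03−1) ≈ 6.98.

k ≈ 7.03, θ ≈ 6.98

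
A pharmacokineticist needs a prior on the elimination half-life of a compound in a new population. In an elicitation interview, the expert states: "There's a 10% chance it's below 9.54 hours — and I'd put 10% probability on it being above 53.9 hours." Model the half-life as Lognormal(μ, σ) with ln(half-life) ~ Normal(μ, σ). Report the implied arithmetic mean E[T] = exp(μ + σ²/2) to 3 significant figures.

E[T] ≈ 28.5 hours

If T ~ Lognormal(μ,σ) then ln T ~ Normal(μ,σ), so the p-quantile of ln T is μ + z_p·σ.
ln(9.54) = 2.255 and ln(53.9) = 3.987; z_{0.1} = -1.282, z_{0.9} = 1.282.
σ = (3.987 − 2.255)/(1.282 − (-1.282)) = 0.676.
μ = 2.255 − (-1.282)·0.676 = 3.121.
E[T] = exp(μ + σ²/2) = exp(3.121 + 0.2282) = 28.5 hours.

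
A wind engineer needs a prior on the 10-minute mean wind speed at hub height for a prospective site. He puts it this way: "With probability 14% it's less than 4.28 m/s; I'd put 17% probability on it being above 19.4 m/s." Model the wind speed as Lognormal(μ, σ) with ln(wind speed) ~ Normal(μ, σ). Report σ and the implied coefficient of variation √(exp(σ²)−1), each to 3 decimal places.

If T ~ Lognormal(μ,σ) then ln T ~ Normal(μ,σ), so the p-quantile of ln T is μ + z_p·σ.
ln(4.28) = 1.454 and ln(19.4) = 2.965; z_{0.14} = -1.08, z_{0.83} = 0.9542.
σ = (2.965 − 1.454)/(0.9542 − (-1.08)) = 0.743.
μ = 1.454 − (-1.08)·0.743 = 2.256.
CV = √(exp(σ²)−1) = √(exp(0.5518)−1) = 0.858.

σ ≈ 0.743, CV ≈ 0.858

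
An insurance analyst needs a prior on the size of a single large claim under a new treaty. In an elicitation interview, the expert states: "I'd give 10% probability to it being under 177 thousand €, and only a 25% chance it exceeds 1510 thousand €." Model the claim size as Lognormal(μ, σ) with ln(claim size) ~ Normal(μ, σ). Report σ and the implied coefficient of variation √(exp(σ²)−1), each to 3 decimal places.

If T ~ Lognormal(μ,σ) then ln T ~ Normal(μ,σ), so the p-quantile of ln T is μ + z_p·σ.
ln(177) = 5.176 and ln(1510) = 7.32; z_{0.1} = -1.282, z_{0.75} = 0.6745.
σ = (7.32 − 5.176)/(0.6745 − (-1.282)) = 1.096.
μ = 5.176 − (-1.282)·1.096 = 6.581.
CV = √(exp(σ²)−1) = √(exp(1.2011)−1) = 1.524.

σ ≈ 1.096, CV ≈ 1.524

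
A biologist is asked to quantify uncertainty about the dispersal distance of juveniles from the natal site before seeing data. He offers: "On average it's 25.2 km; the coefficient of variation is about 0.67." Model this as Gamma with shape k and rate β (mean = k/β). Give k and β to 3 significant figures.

For Gamma(k, rate β): mean = k/β, variance = k/β², so CV = 1/√k.
CV = 0.67, hence k = 1/CV² = 2.23.
Then β = k/mean = 2.23/25.2 = 0.0884.

k ≈ 2.23, β ≈ 0.0884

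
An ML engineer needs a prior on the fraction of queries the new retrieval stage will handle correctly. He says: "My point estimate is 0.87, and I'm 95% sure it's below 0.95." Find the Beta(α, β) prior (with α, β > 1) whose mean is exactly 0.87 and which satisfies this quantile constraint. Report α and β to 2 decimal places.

α ≈ 29.26, β ≈ 4.37

With mean 0.87 fixed, write α = 0.87s, β = 0.13s where s = α+β.
Need P(θ < 0.95) = 0.95 under Beta(0.87s, 0.13s). Normal approximation: (q−m)/√(m(1−m)/s) ≈ z_{0.95} = 1.64, so s ≈ 0.87·0.13·(1.64)²/(0.95−0.87)² = 47.8.
At s = 47.8: P(θ<0.95) ≈ 0.978. Adjusting to match 0.95 gives s ≈ 33.63.
So α = 0.87·33.63 ≈ 29.26, β = 0.13·33.63 ≈ 4.37.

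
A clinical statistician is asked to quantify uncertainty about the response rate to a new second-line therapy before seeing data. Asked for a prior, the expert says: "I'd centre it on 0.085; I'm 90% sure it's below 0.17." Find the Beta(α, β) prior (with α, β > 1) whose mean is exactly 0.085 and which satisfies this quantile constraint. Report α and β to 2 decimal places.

With mean 0.085 fixed, write α = 0.085s, β = 0.915s where s = α+β.
Need P(θ < 0.17) = 0.9 under Beta(0.085s, 0.915s). Normal approximation: (q−m)/√(m(1−m)/s) ≈ z_{0.9} = 1.28, so s ≈ 0.085·0.915·(1.28)²/(0.17−0.085)² = 17.7.
At s = 17.7: P(θ<0.17) ≈ 0.894. Adjusting to match 0.9 gives s ≈ 19.22.
So α = 0.085·19.22 ≈ 1.63, β = 0.915·19.22 ≈ 17.59.

α ≈ 1.63, β ≈ 17.59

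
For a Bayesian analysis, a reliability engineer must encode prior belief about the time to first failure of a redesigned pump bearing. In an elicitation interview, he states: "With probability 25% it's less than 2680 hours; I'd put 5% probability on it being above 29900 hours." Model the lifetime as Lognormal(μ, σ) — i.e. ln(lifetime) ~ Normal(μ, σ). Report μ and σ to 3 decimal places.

If T ~ Lognormal(μ,σ) then ln T ~ Normal(μ,σ), so the p-quantile of ln T is μ + z_p·σ.
ln(2680) = 7.894 and ln(29900) = 10.31; z_{0.25} = -0.6745, z_{0.95} = 1.645.
σ = (10.31 − 7.894)/(1.645 − (-0.6745)) = 1.040.
μ = 7.894 − (-0.6745)·1.040 = 8.595.

μ ≈ 8.595, σ ≈ 1.040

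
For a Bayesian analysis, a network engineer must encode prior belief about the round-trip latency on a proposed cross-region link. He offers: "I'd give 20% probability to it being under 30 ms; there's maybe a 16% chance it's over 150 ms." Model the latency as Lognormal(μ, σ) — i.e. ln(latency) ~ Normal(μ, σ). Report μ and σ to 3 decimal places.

μ ≈ 4.139, σ ≈ 0.877

If T ~ Lognormal(μ,σ) then ln T ~ Normal(μ,σ), so the p-quantile of ln T is μ + z_p·σ.
ln(30) = 3.401 and ln(150) = 5.011; z_{0.2} = -0.8416, z_{0.84} = 0.9945.
σ = (5.011 − 3.401)/(0.9945 − (-0.8416)) = 0.877.
μ = 3.401 − (-0.8416)·0.877 = 4.139.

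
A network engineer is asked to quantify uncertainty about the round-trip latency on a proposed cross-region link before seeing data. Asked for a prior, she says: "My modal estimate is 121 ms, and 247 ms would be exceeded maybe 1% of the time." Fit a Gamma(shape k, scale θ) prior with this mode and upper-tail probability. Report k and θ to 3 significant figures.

Gamma(k,θ) with k>1 has mode (k−1)θ, so θ = 121/(k−1).
Need P(X < 247) = 0.99 with θ tied to k this way. Start at k = 2, θ = 121: P(X<247) ≈ 0.605.
Too low — raise k to concentrate. Iterating converges to k ≈ 10.6.
Then θ = 121/(10.6−1) ≈ 12.6.

k ≈ 10.6, θ ≈ 12.6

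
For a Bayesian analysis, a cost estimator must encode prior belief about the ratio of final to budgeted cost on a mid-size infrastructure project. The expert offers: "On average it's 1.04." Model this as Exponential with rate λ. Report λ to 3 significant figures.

λ ≈ 0.962

Exponential mean = 1/λ, so λ = 1/1.04 = 0.962.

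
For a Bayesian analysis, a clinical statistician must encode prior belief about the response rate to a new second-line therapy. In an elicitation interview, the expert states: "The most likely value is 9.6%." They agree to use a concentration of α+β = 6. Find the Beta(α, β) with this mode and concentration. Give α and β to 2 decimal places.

α = 1.38, β = 4.62

For α,β > 1 the Beta mode is (α−1)/(α+β−2). With α+β = 6, the mode is (α−1)/4.
Set (α−1)/4 = 0.096 → α = 1 + 0.096·4 = 1.38.
β = 6 − α = 4.62.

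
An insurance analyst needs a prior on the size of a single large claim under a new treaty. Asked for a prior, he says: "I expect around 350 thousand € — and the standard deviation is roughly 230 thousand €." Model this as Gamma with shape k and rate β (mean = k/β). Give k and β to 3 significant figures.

For Gamma(k, rate β): mean = k/β, variance = k/β², so CV = 1/√k.
CV = SD/mean = 230/350 = 0.6571, hence k = 1/CV² = 2.32.
Then β = k/mean = 2.32/350 = 0.00662.

k ≈ 2.32, β ≈ 0.00662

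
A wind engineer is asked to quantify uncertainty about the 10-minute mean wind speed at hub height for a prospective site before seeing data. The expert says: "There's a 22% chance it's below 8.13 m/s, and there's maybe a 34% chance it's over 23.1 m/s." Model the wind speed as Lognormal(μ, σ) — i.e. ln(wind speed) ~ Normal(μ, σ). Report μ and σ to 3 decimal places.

μ ≈ 2.776, σ ≈ 0.881

If T ~ Lognormal(μ,σ) then ln T ~ Normal(μ,σ), so the p-quantile of ln T is μ + z_p·σ.
ln(8.13) = 2.096 and ln(23.1) = 3.14; z_{0.22} = -0.7722, z_{0.66} = 0.4125.
σ = (3.14 − 2.096)/(0.4125 − (-0.7722)) = 0.881.
μ = 2.096 − (-0.7722)·0.881 = 2.776.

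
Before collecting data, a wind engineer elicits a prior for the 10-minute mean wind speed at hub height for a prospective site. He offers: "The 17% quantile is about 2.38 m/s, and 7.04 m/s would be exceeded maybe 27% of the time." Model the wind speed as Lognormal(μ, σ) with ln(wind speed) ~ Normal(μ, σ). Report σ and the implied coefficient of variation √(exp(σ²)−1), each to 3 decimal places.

σ ≈ 0.692, CV ≈ 0.784

If T ~ Lognormal(μ,σ) then ln T ~ Normal(μ,σ), so the p-quantile of ln T is μ + z_p·σ.
ln(2.38) = 0.8671 and ln(7.04) = 1.952; z_{0.17} = -0.9542, z_{0.73} = 0.6128.
σ = (1.952 − 0.8671)/(0.6128 − (-0.9542)) = 0.692.
μ = 0.8671 − (-0.9542)·0.692 = 1.527.
CV = √(exp(σ²)−1) = √(exp(0.4790)−1) = 0.784.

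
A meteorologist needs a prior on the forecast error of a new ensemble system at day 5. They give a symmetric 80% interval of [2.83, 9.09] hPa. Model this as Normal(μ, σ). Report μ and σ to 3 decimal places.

A symmetric 80% interval runs μ ± z·σ with z = 1.282.
Half-width = 3.13, so σ = 3.13/1.282 = 2.442.
μ is the interval midpoint, 5.960.

μ = 5.960, σ = 2.442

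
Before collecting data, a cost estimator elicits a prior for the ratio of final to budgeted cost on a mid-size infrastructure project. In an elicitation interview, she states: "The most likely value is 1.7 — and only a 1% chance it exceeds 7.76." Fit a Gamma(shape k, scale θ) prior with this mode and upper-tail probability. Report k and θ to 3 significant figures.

Gamma(k,θ) with k>1 has mode (k−1)θ, so θ = 1.7/(k−1).
Need P(X < 7.76) = 0.99 with θ tied to k this way. Start at k = 2, θ = 1.7: P(X<7.76) ≈ 0.942.
Too low — raise k to concentrate. Iterating converges to k ≈ 2.75.
Then θ = 1.7/(2.75−1) ≈ 0.973.

k ≈ 2.75, θ ≈ 0.973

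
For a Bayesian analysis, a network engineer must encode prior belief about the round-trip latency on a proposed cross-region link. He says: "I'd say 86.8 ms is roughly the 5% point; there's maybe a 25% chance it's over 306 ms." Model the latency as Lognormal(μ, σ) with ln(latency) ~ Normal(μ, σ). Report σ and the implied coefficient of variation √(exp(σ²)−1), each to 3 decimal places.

If T ~ Lognormal(μ,σ) then ln T ~ Normal(μ,σ), so the p-quantile of ln T is μ + z_p·σ.
ln(86.8) = 4.464 and ln(306) = 5.724; z_{0.05} = -1.645, z_{0.75} = 0.6745.
σ = (5.724 − 4.464)/(0.6745 − (-1.645)) = 0.543.
μ = 4.464 − (-1.645)·0.543 = 5.357.
CV = √(exp(σ²)−1) = √(exp(0.2951)−1) = 0.586.

σ ≈ 0.543, CV ≈ 0.586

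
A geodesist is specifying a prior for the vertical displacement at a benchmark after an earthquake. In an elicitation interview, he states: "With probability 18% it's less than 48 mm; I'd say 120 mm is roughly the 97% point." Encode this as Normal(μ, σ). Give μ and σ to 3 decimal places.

μ = 71.570, σ = 25.750

The p-quantile of Normal(μ,σ) is μ + z_p·σ, with z_{0.18} = -0.9154 and z_{0.97} = 1.881.
Eliminate σ: μ = (z₂·x₁ − z₁·x₂)/(z₂ − z₁) = (1.881·48 − (-0.9154)·120)/2.796 = 71.570.
Then σ = (x₂ − x₁)/(z₂ − z₁) = (120 − 48)/2.796 = 25.750.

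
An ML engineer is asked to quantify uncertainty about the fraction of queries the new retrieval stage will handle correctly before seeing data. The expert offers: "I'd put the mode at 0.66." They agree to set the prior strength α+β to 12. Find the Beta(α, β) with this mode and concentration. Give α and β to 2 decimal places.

α = 7.60, β = 4.40

For α,β > 1 the Beta mode is (α−1)/(α+β−2). With α+β = 12, the mode is (α−1)/10.
Set (α−1)/10 = 0.66 → α = 1 + 0.66·10 = 7.60.
β = 12 − α = 4.40.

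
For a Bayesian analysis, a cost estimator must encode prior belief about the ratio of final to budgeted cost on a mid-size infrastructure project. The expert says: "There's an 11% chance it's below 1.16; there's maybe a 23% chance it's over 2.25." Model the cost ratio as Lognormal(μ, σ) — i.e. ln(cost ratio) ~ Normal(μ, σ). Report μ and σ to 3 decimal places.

μ ≈ 0.562, σ ≈ 0.337

If T ~ Lognormal(μ,σ) then ln T ~ Normal(μ,σ), so the p-quantile of ln T is μ + z_p·σ.
ln(1.16) = 0.1484 and ln(2.25) = 0.8109; z_{0.11} = -1.227, z_{0.77} = 0.7388.
σ = (0.8109 − 0.1484)/(0.7388 − (-1.227)) = 0.337.
μ = 0.1484 − (-1.227)·0.337 = 0.562.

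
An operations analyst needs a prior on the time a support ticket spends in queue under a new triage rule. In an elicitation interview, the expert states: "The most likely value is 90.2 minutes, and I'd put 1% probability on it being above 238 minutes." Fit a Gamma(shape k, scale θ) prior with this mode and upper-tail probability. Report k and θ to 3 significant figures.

k ≈ 5.93, θ ≈ 18.3

Gamma(k,θ) with k>1 has mode (k−1)θ, so θ = 90.2/(k−1).
Need P(X < 238) = 0.99 with θ tied to k this way. Start at k = 2, θ = 90.2: P(X<238) ≈ 0.740.
Too low — raise k to concentrate. Iterating converges to k ≈ 5.93.
Then θ = 90.2/(5.93−1) ≈ 18.3.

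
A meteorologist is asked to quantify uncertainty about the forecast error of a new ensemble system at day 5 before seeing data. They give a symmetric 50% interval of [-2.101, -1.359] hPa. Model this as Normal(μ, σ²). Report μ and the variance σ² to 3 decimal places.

μ = -1.730, σ² = 0.303

A symmetric 50% interval runs μ ± z·σ with z = 0.6745.
Half-width = 0.371, so σ = 0.371/0.6745 = 0.5500 and σ² = 0.303.
μ is the interval midpoint, -1.730.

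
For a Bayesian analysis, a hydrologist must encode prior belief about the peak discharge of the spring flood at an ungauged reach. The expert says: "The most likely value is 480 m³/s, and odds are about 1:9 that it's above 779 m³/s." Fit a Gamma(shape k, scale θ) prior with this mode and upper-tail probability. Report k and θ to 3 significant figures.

k ≈ 9.03, θ ≈ 59.8

Gamma(k,θ) with k>1 has mode (k−1)θ, so θ = 480/(k−1).
Need P(X < 779) = 0.9 with θ tied to k this way. Start at k = 2, θ = 480: P(X<779) ≈ 0.482.
Too low — raise k to concentrate. Iterating converges to k ≈ 9.03.
Then θ = 480/(9.03−1) ≈ 59.8.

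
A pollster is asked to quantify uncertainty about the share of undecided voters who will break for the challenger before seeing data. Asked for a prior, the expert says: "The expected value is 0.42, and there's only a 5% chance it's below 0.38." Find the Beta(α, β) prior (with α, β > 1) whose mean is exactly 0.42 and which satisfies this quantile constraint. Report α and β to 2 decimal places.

α ≈ 170.71, β ≈ 235.75

With mean 0.42 fixed, write α = 0.42s, β = 0.58s where s = α+β.
Need P(θ < 0.38) = 0.05 under Beta(0.42s, 0.58s). Normal approximation: (q−m)/√(m(1−m)/s) ≈ z_{0.05} = -1.64, so s ≈ 0.42·0.58·(-1.64)²/(0.38−0.42)² = 411.9.
At s = 411.9: P(θ<0.38) ≈ 0.049. Adjusting to match 0.05 gives s ≈ 406.46.
So α = 0.42·406.46 ≈ 170.71, β = 0.58·406.46 ≈ 235.75.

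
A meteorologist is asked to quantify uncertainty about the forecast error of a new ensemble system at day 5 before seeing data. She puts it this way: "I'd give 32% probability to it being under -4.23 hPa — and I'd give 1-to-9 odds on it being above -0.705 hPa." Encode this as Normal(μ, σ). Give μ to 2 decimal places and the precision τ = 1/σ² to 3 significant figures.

The p-quantile of Normal(μ,σ) is μ + z_p·σ, with z_{0.32} = -0.4677 and z_{0.9} = 1.282.
Eliminate σ: μ = (z₂·x₁ − z₁·x₂)/(z₂ − z₁) = (1.282·-4.23 − (-0.4677)·-0.705)/1.749 = -3.29.
Then σ = (x₂ − x₁)/(z₂ − z₁) = (-0.705 − -4.23)/1.749 = 2.02.
Precision τ = 1/σ² = 1/2.015² = 0.246.

μ = -3.29, τ = 0.246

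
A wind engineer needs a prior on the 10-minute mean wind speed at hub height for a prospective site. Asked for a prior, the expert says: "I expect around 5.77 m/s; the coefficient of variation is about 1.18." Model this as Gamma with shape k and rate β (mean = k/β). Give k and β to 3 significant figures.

For Gamma(k, rate β): mean = k/β, variance = k/β², so CV = 1/√k.
CV = 1.18, hence k = 1/CV² = 0.718.
Then β = k/mean = 0.718/5.77 = 0.124.

k ≈ 0.718, β ≈ 0.124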